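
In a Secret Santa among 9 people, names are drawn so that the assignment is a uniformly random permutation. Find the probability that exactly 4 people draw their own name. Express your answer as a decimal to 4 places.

Choose which 4 of the 9 are fixed: C(9,4) = 126 ways.
The remaining 5 must have no fixed point: D(5) = 44.
P = 126·44/362880 = 11/720 ≈ 0.0153.

0.0153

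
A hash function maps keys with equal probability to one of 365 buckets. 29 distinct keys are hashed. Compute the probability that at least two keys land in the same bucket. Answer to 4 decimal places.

0.6810

It's easier to compute the probability that all 29 are distinct.
P(all distinct) = 365/365 · 364/365 · ··· · 337/365 ≈ 0.3190.
So the probability of at least one match is 1 − 0.3190 = 0.6810.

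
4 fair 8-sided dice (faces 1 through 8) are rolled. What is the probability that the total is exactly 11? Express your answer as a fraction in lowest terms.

There are 8^4 = 4096 equally likely outcomes.
The number of ordered 4-tuples from {1,…,8} summing to 11 is 120.
P(sum = 11) = 120/4096 = 15/512.

15/512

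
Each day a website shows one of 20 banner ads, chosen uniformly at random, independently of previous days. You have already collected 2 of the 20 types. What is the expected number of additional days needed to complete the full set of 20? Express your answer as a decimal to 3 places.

Starting from 2 distinct types, each trial gives a new one with probability (20−i)/20 when i types are held, so the wait for the next new type is 20/(20−i).
E = 20/18 + 20/17 + 20/16 + 20/15 + 20/14 + 20/13 + 20/12 + 20/11 + 20/10 + 20/9 + 20/8 + 20/7 + 20/6 + 20/5 + 20/4 + 20/3 + 20/2 + 20/1 = 14274301/204204 ≈ 69.902.

69.902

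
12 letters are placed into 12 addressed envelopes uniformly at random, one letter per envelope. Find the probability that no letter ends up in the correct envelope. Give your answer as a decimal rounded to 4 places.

0.3679

This is the derangement probability: permutations of 12 with no fixed point.
D(12) = 12! · (1 − 1/1! + 1/2! − ··· + (−1)^12/12!) = 176214841.
P = 176214841/479001600 = 16019531/43545600 ≈ 0.3679.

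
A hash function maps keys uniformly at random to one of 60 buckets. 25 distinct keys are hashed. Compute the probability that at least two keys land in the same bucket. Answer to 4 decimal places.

It's easier to compute the probability that all 25 are distinct.
P(all distinct) = 60/60 · 59/60 · ··· · 36/60 ≈ 0.0028.
So the probability of at least one match is 1 − 0.0028 = 0.9972.

0.9972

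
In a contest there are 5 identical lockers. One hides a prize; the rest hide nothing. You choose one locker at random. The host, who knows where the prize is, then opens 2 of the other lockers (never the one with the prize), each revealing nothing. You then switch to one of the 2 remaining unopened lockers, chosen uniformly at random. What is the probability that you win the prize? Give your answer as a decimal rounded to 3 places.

0.400

Your original locker holds the prize with probability 1/5, so the other 4 collectively hold it with probability 4/5.
The host can always find 2 empty lockers to open, so the reveals don't change that 4/5; it is now spread over the 2 remaining unopened lockers.
P(win by switching) = (4/5) · (1/2) = 2/5 ≈ 0.400.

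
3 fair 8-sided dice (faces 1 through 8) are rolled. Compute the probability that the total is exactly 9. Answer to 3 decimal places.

0.055

There are 8^3 = 512 equally likely outcomes.
The number of ordered 3-tuples from {1,…,8} summing to 9 is 28.
P(sum = 9) = 28/512 = 7/128 ≈ 0.055.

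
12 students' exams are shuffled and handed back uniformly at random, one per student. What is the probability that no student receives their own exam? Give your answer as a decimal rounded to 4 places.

This is the derangement probability: permutations of 12 with no fixed point.
D(12) = 12! · (1 − 1/1! + 1/2! − ··· + (−1)^12/12!) = 176214841.
P = 176214841/479001600 = 16019531/43545600 ≈ 0.3679.

0.3679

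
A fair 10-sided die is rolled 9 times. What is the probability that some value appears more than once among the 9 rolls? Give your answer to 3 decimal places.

P(all 9 different) = 10/10 · 9/10 · ··· · 2/10 ≈ 0.004.
P(at least two equal) = 1 − 0.004 = 0.996.

0.996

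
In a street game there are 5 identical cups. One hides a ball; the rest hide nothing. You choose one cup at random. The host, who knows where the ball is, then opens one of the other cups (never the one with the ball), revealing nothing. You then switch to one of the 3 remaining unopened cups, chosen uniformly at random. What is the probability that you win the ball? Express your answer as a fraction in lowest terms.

4/15

Your original cup holds the ball with probability 1/5, so the other 4 collectively hold it with probability 4/5.
The host can always find an empty cup to open, so this doesn't change that 4/5; it is now spread over the 3 remaining unopened cups.
P(win by switching) = (4/5) · (1/3) = 4/15.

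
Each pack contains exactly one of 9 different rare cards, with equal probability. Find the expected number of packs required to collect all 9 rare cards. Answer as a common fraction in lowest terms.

After i distinct types are collected, each trial gives a new one with probability (9−i)/9, so the expected wait for the next new type is 9/(9−i).
E = 9/9 + 9/8 + 9/7 + 9/6 + 9/5 + 9/4 + 9/3 + 9/2 + 9/1 = 7129/280.

7129/280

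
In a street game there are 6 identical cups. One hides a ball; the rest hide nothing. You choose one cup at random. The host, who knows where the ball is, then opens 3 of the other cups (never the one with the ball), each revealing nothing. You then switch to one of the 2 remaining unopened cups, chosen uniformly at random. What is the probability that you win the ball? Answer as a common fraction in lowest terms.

5/12

Your original cup holds the ball with probability 1/6, so the other 5 collectively hold it with probability 5/6.
The host can always find 3 empty cups to open, so the reveals don't change that 5/6; it is now spread over the 2 remaining unopened cups.
P(win by switching) = (5/6) · (1/2) = 5/12.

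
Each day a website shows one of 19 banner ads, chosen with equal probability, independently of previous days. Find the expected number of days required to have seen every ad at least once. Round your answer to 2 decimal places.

67.41

After i distinct types are collected, each trial gives a new one with probability (19−i)/19, so the expected wait for the next new type is 19/(19−i).
E = 19/19 + 19/18 + 19/17 + 19/16 + 19/15 + 19/14 + 19/13 + 19/12 + 19/11 + 19/10 + 19/9 + 19/8 + 19/7 + 19/6 + 19/5 + 19/4 + 19/3 + 19/2 + 19/1 = 275295799/4084080 ≈ 67.41.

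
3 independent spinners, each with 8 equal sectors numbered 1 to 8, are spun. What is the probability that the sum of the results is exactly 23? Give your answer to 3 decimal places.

0.006

There are 8^3 = 512 equally likely outcomes.
The number of ordered 3-tuples from {1,…,8} summing to 23 is 3.
P(sum = 23) = 3/512 ≈ 0.006.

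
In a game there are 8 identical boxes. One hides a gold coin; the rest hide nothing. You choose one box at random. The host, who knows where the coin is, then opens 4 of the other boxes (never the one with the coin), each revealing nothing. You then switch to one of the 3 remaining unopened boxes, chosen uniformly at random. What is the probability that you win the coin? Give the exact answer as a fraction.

7/24

Your original box holds the coin with probability 1/8, so the other 7 collectively hold it with probability 7/8.
The host can always find 4 empty boxes to open, so the reveals don't change that 7/8; it is now spread over the 3 remaining unopened boxes.
P(win by switching) = (7/8) · (1/3) = 7/24.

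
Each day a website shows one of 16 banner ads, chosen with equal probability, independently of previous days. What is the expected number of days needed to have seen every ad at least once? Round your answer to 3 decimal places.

After i distinct types are collected, each trial gives a new one with probability (16−i)/16, so the expected wait for the next new type is 16/(16−i).
E = 16/16 + 16/15 + 16/14 + 16/13 + 16/12 + 16/11 + 16/10 + 16/9 + 16/8 + 16/7 + 16/6 + 16/5 + 16/4 + 16/3 + 16/2 + 16/1 = 2436559/45045 ≈ 54.092.

54.092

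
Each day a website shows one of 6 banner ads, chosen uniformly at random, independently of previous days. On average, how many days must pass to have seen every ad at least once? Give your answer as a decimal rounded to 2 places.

14.70

After i distinct types are collected, each trial gives a new one with probability (6−i)/6, so the expected wait for the next new type is 6/(6−i).
E = 6/6 + 6/5 + 6/4 + 6/3 + 6/2 + 6/1 = 147/10 ≈ 14.70.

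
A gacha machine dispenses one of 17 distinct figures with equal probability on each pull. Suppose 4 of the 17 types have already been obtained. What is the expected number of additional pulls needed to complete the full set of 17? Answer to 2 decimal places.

54.06

Starting from 4 distinct types, each trial gives a new one with probability (17−i)/17 when i types are held, so the wait for the next new type is 17/(17−i).
E = 17/13 + 17/12 + 17/11 + 17/10 + 17/9 + 17/8 + 17/7 + 17/6 + 17/5 + 17/4 + 17/3 + 17/2 + 17/1 = 19481881/360360 ≈ 54.06.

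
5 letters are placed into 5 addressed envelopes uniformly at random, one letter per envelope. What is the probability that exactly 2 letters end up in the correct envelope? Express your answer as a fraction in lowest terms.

Choose which 2 of the 5 are fixed: C(5,2) = 10 ways.
The remaining 3 must have no fixed point: D(3) = 2.
P = 10·2/120 = 1/6.

1/6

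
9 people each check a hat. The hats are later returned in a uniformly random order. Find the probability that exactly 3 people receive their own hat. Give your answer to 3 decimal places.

Choose which 3 of the 9 are fixed: C(9,3) = 84 ways.
The remaining 6 must have no fixed point: D(6) = 265.
P = 84·265/362880 = 53/864 ≈ 0.061.

0.061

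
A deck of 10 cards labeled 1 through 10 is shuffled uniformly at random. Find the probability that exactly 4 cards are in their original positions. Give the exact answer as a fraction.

53/3456

Choose which 4 of the 10 are fixed: C(10,4) = 210 ways.
The remaining 6 must have no fixed point: D(6) = 265.
P = 210·265/3628800 = 53/3456.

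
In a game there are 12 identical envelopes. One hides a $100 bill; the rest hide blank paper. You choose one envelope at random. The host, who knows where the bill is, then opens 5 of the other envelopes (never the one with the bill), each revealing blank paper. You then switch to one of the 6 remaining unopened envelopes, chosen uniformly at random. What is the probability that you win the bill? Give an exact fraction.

Your original envelope holds the bill with probability 1/12, so the other 11 collectively hold it with probability 11/12.
The host can always find 5 empty envelopes to open, so the reveals don't change that 11/12; it is now spread over the 6 remaining unopened envelopes.
P(win by switching) = (11/12) · (1/6) = 11/72.

11/72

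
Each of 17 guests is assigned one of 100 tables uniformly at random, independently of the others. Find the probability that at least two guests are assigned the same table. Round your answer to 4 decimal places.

It's easier to compute the probability that all 17 are distinct.
P(all distinct) = 100/100 · 99/100 · ··· · 84/100 ≈ 0.2365.
So the probability of at least one match is 1 − 0.2365 = 0.7635.

0.7635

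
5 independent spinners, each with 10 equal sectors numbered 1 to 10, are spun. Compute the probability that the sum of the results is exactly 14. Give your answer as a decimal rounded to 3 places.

There are 10^5 = 100000 equally likely outcomes.
The number of ordered 5-tuples from {1,…,10} summing to 14 is 715.
P(sum = 14) = 715/100000 = 143/20000 ≈ 0.007.

0.007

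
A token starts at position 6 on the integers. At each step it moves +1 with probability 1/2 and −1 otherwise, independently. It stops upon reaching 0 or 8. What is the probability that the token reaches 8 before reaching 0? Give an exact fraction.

With a fair step, P(i) = ½P(i−1) + ½P(i+1) with P(0)=0, P(8)=1 has the linear solution P(i) = i/8.
P(6) = 6/8 = 3/4.

3/4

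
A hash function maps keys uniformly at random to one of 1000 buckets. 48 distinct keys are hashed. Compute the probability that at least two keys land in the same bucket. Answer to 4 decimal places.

0.6822

It's easier to compute the probability that all 48 are distinct.
P(all distinct) = 1000/1000 · 999/1000 · ··· · 953/1000 ≈ 0.3178.
So the probability of at least one match is 1 − 0.3178 = 0.6822.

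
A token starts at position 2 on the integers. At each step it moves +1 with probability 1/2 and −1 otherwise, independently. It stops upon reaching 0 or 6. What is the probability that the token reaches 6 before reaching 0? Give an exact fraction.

With a fair step, P(i) = ½P(i−1) + ½P(i+1) with P(0)=0, P(6)=1 has the linear solution P(i) = i/6.
P(2) = 2/6 = 1/3.

1/3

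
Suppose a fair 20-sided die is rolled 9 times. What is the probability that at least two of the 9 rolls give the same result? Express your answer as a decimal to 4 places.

P(all 9 different) = 20/20 · 19/20 · ··· · 12/20 ≈ 0.1190.
P(at least two equal) = 1 − 0.1190 = 0.8810.

0.8810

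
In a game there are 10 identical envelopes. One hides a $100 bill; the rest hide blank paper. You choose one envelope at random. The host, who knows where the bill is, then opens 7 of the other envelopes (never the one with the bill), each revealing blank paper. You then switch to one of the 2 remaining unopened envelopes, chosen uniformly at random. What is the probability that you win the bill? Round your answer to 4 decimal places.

Your original envelope holds the bill with probability 1/10, so the other 9 collectively hold it with probability 9/10.
The host can always find 7 empty envelopes to open, so the reveals don't change that 9/10; it is now spread over the 2 remaining unopened envelopes.
P(win by switching) = (9/10) · (1/2) = 9/20 ≈ 0.4500.

0.4500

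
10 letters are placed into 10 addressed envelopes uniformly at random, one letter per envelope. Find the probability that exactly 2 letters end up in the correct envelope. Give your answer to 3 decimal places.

0.184

Choose which 2 of the 10 are fixed: C(10,2) = 45 ways.
The remaining 8 must have no fixed point: D(8) = 14833.
P = 45·14833/3628800 = 2119/11520 ≈ 0.184.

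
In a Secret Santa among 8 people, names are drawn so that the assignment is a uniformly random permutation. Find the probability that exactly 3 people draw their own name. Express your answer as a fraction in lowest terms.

Choose which 3 of the 8 are fixed: C(8,3) = 56 ways.
The remaining 5 must have no fixed point: D(5) = 44.
P = 56·44/40320 = 11/180.

11/180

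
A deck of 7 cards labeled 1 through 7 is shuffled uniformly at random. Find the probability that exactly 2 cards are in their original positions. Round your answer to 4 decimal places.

0.1833

Choose which 2 of the 7 are fixed: C(7,2) = 21 ways.
The remaining 5 must have no fixed point: D(5) = 44.
P = 21·44/5040 = 11/60 ≈ 0.1833.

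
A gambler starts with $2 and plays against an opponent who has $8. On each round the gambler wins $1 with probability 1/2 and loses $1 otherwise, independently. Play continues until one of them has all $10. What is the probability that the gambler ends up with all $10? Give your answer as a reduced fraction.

With a fair step, P(i) = ½P(i−1) + ½P(i+1) with P(0)=0, P(10)=1 has the linear solution P(i) = i/10.
P(2) = 2/10 = 1/5.

1/5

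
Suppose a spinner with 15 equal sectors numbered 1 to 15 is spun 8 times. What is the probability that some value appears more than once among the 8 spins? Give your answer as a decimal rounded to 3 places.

P(all 8 different) = 15/15 · 14/15 · ··· · 8/15 ≈ 0.101.
P(at least two equal) = 1 − 0.101 = 0.899.

0.899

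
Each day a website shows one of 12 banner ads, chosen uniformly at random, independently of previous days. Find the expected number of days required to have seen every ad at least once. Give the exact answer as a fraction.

86021/2310

After i distinct types are collected, each trial gives a new one with probability (12−i)/12, so the expected wait for the next new type is 12/(12−i).
E = 12/12 + 12/11 + 12/10 + 12/9 + 12/8 + 12/7 + 12/6 + 12/5 + 12/4 + 12/3 + 12/2 + 12/1 = 86021/2310.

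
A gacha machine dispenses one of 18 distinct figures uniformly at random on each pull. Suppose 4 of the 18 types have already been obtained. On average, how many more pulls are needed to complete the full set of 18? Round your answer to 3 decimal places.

58.528

Starting from 4 distinct types, each trial gives a new one with probability (18−i)/18 when i types are held, so the wait for the next new type is 18/(18−i).
E = 18/14 + 18/13 + 18/12 + 18/11 + 18/10 + 18/9 + 18/8 + 18/7 + 18/6 + 18/5 + 18/4 + 18/3 + 18/2 + 18/1 = 1171733/20020 ≈ 58.528.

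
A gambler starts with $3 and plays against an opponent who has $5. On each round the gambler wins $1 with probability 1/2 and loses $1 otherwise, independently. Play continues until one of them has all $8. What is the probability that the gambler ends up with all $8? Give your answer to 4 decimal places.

0.3750

With a fair step, P(i) = ½P(i−1) + ½P(i+1) with P(0)=0, P(8)=1 has the linear solution P(i) = i/8.
P(3) = 3/8 ≈ 0.3750.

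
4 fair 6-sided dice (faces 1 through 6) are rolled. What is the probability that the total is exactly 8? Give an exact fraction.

There are 6^4 = 1296 equally likely outcomes.
The number of ordered 4-tuples from {1,…,6} summing to 8 is 35.
P(sum = 8) = 35/1296.

35/1296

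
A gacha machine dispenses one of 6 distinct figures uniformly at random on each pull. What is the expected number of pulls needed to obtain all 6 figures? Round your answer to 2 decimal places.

After i distinct types are collected, each trial gives a new one with probability (6−i)/6, so the expected wait for the next new type is 6/(6−i).
E = 6/6 + 6/5 + 6/4 + 6/3 + 6/2 + 6/1 = 147/10 ≈ 14.70.

14.70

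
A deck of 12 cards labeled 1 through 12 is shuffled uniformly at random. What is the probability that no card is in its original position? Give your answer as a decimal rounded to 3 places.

0.368

This is the derangement probability: permutations of 12 with no fixed point.
D(12) = 12! · (1 − 1/1! + 1/2! − ··· + (−1)^12/12!) = 176214841.
P = 176214841/479001600 = 16019531/43545600 ≈ 0.368.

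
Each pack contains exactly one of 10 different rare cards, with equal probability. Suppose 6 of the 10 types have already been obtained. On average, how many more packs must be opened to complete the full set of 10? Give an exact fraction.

Starting from 6 distinct types, each trial gives a new one with probability (10−i)/10 when i types are held, so the wait for the next new type is 10/(10−i).
E = 10/4 + 10/3 + 10/2 + 10/1 = 125/6.

125/6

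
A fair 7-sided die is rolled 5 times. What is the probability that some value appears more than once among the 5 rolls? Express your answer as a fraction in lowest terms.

2041/2401

P(all 5 different) = 7/7 · 6/7 · ··· · 3/7 = 360/2401.
P(at least two equal) = 1 − 360/2401 = 2041/2401.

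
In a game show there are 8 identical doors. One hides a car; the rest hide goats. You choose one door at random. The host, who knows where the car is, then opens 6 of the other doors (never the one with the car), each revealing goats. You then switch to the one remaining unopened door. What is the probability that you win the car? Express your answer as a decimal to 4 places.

Your original door holds the car with probability 1/8, so the other 7 collectively hold it with probability 7/8.
The host can always find 6 empty doors to open, so the reveals don't change that 7/8; it is now spread over the 1 remaining unopened door.
P(win by switching) = (7/8) · (1/1) = 7/8 ≈ 0.8750.

0.8750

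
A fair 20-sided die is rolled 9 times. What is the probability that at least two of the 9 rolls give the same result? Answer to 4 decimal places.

0.8810

P(all 9 different) = 20/20 · 19/20 · ··· · 12/20 ≈ 0.1190.
P(at least two equal) = 1 − 0.1190 = 0.8810.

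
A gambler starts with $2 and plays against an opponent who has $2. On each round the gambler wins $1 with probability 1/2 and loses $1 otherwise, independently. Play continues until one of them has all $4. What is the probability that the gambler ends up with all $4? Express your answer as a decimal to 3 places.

With a fair step, P(i) = ½P(i−1) + ½P(i+1) with P(0)=0, P(4)=1 has the linear solution P(i) = i/4.
P(2) = 2/4 = 1/2 ≈ 0.500.

0.500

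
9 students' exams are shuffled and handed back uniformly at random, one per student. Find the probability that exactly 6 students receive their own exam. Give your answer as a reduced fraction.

Choose which 6 of the 9 are fixed: C(9,6) = 84 ways.
The remaining 3 must have no fixed point: D(3) = 2.
P = 84·2/362880 = 1/2160.

1/2160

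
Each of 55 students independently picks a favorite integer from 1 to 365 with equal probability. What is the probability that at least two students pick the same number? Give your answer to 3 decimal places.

0.986

It's easier to compute the probability that all 55 are distinct.
P(all distinct) = 365/365 · 364/365 · ··· · 311/365 ≈ 0.014.
So the probability of at least one match is 1 − 0.014 = 0.986.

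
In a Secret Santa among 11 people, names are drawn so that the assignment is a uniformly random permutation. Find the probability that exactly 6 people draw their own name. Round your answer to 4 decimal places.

Choose which 6 of the 11 are fixed: C(11,6) = 462 ways.
The remaining 5 must have no fixed point: D(5) = 44.
P = 462·44/39916800 = 11/21600 ≈ 0.0005.

0.0005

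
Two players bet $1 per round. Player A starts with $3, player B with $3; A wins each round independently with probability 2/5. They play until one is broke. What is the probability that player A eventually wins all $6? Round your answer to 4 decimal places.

Let r = q/p = (3/5)/(2/5) = 3/2. The recurrence P(i) = p·P(i+1) + q·P(i−1) with P(0)=0, P(6)=1 gives P(i) = (1 − r^i)/(1 − r^6).
P(3) = (1 − (3/2)^3) / (1 − (3/2)^6) = 8/35 ≈ 0.2286.

0.2286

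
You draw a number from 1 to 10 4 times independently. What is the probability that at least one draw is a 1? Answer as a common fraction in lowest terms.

3439/10000

P(no draw is a 1) = (9/10)^4 = 6561/10000.
P(at least one) = 1 − 6561/10000 = 3439/10000.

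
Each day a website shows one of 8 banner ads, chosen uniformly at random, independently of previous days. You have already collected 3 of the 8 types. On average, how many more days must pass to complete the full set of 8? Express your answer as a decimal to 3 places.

18.267

Starting from 3 distinct types, each trial gives a new one with probability (8−i)/8 when i types are held, so the wait for the next new type is 8/(8−i).
E = 8/5 + 8/4 + 8/3 + 8/2 + 8/1 = 274/15 ≈ 18.267.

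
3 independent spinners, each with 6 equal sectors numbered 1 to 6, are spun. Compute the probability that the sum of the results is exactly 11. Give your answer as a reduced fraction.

There are 6^3 = 216 equally likely outcomes.
The number of ordered 3-tuples from {1,…,6} summing to 11 is 27.
P(sum = 11) = 27/216 = 1/8.

1/8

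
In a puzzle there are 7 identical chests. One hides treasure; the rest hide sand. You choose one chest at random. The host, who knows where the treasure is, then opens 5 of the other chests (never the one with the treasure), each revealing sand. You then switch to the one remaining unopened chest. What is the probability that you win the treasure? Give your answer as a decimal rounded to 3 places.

0.857

Your original chest holds the treasure with probability 1/7, so the other 6 collectively hold it with probability 6/7.
The host can always find 5 empty chests to open, so the reveals don't change that 6/7; it is now spread over the 1 remaining unopened chest.
P(win by switching) = (6/7) · (1/1) = 6/7 ≈ 0.857.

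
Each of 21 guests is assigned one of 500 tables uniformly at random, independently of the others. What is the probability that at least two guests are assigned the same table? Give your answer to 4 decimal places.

It's easier to compute the probability that all 21 are distinct.
P(all distinct) = 500/500 · 499/500 · ··· · 480/500 ≈ 0.6532.
So the probability of at least one match is 1 − 0.6532 = 0.3468.

0.3468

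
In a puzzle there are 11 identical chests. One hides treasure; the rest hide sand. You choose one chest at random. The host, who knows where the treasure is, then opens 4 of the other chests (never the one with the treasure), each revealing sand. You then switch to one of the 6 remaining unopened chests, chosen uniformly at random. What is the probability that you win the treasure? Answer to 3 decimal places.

Your original chest holds the treasure with probability 1/11, so the other 10 collectively hold it with probability 10/11.
The host can always find 4 empty chests to open, so the reveals don't change that 10/11; it is now spread over the 6 remaining unopened chests.
P(win by switching) = (10/11) · (1/6) = 5/33 ≈ 0.152.

0.152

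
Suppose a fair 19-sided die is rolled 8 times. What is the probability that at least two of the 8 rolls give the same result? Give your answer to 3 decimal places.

P(all 8 different) = 19/19 · 18/19 · ··· · 12/19 ≈ 0.179.
P(at least two equal) = 1 − 0.179 = 0.821.

0.821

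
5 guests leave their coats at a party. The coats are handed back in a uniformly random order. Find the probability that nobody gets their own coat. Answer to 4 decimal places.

0.3667

This is the derangement probability: permutations of 5 with no fixed point.
D(5) = 5! · (1 − 1/1! + 1/2! − ··· + (−1)^5/5!) = 44.
P = 44/120 = 11/30 ≈ 0.3667.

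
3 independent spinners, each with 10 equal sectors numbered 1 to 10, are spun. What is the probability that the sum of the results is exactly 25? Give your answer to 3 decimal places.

There are 10^3 = 1000 equally likely outcomes.
The number of ordered 3-tuples from {1,…,10} summing to 25 is 21.
P(sum = 25) = 21/1000 ≈ 0.021.

0.021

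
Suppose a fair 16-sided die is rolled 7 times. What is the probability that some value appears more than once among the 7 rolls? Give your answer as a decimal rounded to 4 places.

0.7852

P(all 7 different) = 16/16 · 15/16 · ··· · 10/16 ≈ 0.2148.
P(at least two equal) = 1 − 0.2148 = 0.7852.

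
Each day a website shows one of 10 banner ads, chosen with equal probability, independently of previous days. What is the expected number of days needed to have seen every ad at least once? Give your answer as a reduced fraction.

After i distinct types are collected, each trial gives a new one with probability (10−i)/10, so the expected wait for the next new type is 10/(10−i).
E = 10/10 + 10/9 + 10/8 + 10/7 + 10/6 + 10/5 + 10/4 + 10/3 + 10/2 + 10/1 = 7381/252.

7381/252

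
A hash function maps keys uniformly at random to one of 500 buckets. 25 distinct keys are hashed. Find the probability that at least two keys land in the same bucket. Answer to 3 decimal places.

It's easier to compute the probability that all 25 are distinct.
P(all distinct) = 500/500 · 499/500 · ··· · 476/500 ≈ 0.543.
So the probability of at least one match is 1 − 0.543 = 0.457.

0.457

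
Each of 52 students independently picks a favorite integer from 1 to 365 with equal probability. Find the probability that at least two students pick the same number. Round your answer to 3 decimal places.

0.978

It's easier to compute the probability that all 52 are distinct.
P(all distinct) = 365/365 · 364/365 · ··· · 314/365 ≈ 0.022.
So the probability of at least one match is 1 − 0.022 = 0.978.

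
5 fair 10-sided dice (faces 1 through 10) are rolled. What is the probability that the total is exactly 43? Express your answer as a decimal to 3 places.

There are 10^5 = 100000 equally likely outcomes.
The number of ordered 5-tuples from {1,…,10} summing to 43 is 330.
P(sum = 43) = 330/100000 = 33/10000 ≈ 0.003.

0.003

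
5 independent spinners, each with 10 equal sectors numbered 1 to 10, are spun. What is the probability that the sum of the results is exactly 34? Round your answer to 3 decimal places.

There are 10^5 = 100000 equally likely outcomes.
The number of ordered 5-tuples from {1,…,10} summing to 34 is 3795.
P(sum = 34) = 3795/100000 = 759/20000 ≈ 0.038.

0.038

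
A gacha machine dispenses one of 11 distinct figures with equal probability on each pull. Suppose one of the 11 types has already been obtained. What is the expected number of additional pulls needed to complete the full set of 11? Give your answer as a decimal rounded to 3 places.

Starting from 1 distinct type, each trial gives a new one with probability (11−i)/11 when i types are held, so the wait for the next new type is 11/(11−i).
E = 11/10 + 11/9 + 11/8 + 11/7 + 11/6 + 11/5 + 11/4 + 11/3 + 11/2 + 11/1 = 81191/2520 ≈ 32.219.

32.219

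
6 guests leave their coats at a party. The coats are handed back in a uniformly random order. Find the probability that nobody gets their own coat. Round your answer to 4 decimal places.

This is the derangement probability: permutations of 6 with no fixed point.
D(6) = 6! · (1 − 1/1! + 1/2! − ··· + (−1)^6/6!) = 265.
P = 265/720 = 53/144 ≈ 0.3681.

0.3681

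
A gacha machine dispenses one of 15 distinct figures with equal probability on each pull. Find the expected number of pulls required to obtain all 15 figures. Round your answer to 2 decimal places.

49.77

After i distinct types are collected, each trial gives a new one with probability (15−i)/15, so the expected wait for the next new type is 15/(15−i).
E = 15/15 + 15/14 + 15/13 + 15/12 + 15/11 + 15/10 + 15/9 + 15/8 + 15/7 + 15/6 + 15/5 + 15/4 + 15/3 + 15/2 + 15/1 = 1195757/24024 ≈ 49.77.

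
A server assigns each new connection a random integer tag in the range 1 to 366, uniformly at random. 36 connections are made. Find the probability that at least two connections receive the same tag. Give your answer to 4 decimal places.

0.8313

It's easier to compute the probability that all 36 are distinct.
P(all distinct) = 366/366 · 365/366 · ··· · 331/366 ≈ 0.1687.
So the probability of at least one match is 1 − 0.1687 = 0.8313.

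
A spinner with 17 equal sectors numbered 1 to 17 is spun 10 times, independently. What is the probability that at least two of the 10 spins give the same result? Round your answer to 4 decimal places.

P(all 10 different) = 17/17 · 16/17 · ··· · 8/17 ≈ 0.0350.
P(at least two equal) = 1 − 0.0350 = 0.9650.

0.9650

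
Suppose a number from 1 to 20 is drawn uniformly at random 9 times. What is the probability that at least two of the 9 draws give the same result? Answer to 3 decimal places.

0.881

P(all 9 different) = 20/20 · 19/20 · ··· · 12/20 ≈ 0.119.
P(at least two equal) = 1 − 0.119 = 0.881.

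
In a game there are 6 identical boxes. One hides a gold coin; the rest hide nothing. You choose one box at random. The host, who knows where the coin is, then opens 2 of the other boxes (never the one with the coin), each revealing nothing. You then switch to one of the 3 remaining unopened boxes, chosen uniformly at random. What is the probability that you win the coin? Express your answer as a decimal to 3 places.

0.278

Your original box holds the coin with probability 1/6, so the other 5 collectively hold it with probability 5/6.
The host can always find 2 empty boxes to open, so the reveals don't change that 5/6; it is now spread over the 3 remaining unopened boxes.
P(win by switching) = (5/6) · (1/3) = 5/18 ≈ 0.278.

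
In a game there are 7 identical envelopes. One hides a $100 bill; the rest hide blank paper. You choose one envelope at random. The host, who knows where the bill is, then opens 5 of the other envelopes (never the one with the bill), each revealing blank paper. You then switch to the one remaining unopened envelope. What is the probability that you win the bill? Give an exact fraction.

6/7

Your original envelope holds the bill with probability 1/7, so the other 6 collectively hold it with probability 6/7.
The host can always find 5 empty envelopes to open, so the reveals don't change that 6/7; it is now spread over the 1 remaining unopened envelope.
P(win by switching) = (6/7) · (1/1) = 6/7.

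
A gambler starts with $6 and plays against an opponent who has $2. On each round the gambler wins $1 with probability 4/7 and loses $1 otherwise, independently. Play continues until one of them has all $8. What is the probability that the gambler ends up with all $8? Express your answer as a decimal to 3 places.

Let r = q/p = (3/7)/(4/7) = 3/4. The recurrence P(i) = p·P(i+1) + q·P(i−1) with P(0)=0, P(8)=1 gives P(i) = (1 − r^i)/(1 − r^8).
P(6) = (1 − (3/4)^6) / (1 − (3/4)^8) = 7696/8425 ≈ 0.913.

0.913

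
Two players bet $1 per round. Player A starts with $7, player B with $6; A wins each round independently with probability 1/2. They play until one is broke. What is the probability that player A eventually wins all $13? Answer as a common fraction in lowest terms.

7/13

With a fair step, P(i) = ½P(i−1) + ½P(i+1) with P(0)=0, P(13)=1 has the linear solution P(i) = i/13.
P(7) = 7/13.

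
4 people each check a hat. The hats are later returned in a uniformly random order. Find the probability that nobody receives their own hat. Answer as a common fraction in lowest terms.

This is the derangement probability: permutations of 4 with no fixed point.
D(4) = 4! · (1 − 1/1! + 1/2! − ··· + (−1)^4/4!) = 9.
P = 9/24 = 3/8.

3/8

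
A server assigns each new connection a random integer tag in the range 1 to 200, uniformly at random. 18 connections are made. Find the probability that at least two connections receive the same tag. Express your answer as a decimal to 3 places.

0.545

It's easier to compute the probability that all 18 are distinct.
P(all distinct) = 200/200 · 199/200 · ··· · 183/200 ≈ 0.455.
So the probability of at least one match is 1 − 0.455 = 0.545.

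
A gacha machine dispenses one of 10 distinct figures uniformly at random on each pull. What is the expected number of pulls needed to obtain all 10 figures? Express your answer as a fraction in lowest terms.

After i distinct types are collected, each trial gives a new one with probability (10−i)/10, so the expected wait for the next new type is 10/(10−i).
E = 10/10 + 10/9 + 10/8 + 10/7 + 10/6 + 10/5 + 10/4 + 10/3 + 10/2 + 10/1 = 7381/252.

7381/252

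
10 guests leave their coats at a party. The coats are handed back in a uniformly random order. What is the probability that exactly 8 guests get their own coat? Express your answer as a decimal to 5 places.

0.00001

Choose which 8 of the 10 are fixed: C(10,8) = 45 ways.
The remaining 2 must have no fixed point: D(2) = 1.
P = 45·1/3628800 = 1/80640 ≈ 0.00001.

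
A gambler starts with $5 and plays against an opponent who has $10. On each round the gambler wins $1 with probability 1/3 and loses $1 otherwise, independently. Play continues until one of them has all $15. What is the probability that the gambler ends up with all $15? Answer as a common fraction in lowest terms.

1/1057

Let r = q/p = (2/3)/(1/3) = 2. The recurrence P(i) = p·P(i+1) + q·P(i−1) with P(0)=0, P(15)=1 gives P(i) = (1 − r^i)/(1 − r^15).
P(5) = (1 − (2)^5) / (1 − (2)^15) = 1/1057.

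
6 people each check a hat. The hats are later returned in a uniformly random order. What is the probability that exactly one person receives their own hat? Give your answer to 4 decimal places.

0.3667

Choose which one is fixed: C(6,1) = 6 ways.
The remaining 5 must have no fixed point: D(5) = 44.
P = 6·44/720 = 11/30 ≈ 0.3667.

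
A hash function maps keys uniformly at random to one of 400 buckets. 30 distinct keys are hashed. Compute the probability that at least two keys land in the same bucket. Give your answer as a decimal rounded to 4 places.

0.6722

It's easier to compute the probability that all 30 are distinct.
P(all distinct) = 400/400 · 399/400 · ··· · 371/400 ≈ 0.3278.
So the probability of at least one match is 1 − 0.3278 = 0.6722.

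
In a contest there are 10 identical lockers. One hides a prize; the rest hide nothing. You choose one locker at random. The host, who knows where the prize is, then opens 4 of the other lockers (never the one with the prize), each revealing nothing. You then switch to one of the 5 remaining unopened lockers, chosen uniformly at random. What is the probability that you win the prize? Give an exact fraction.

Your original locker holds the prize with probability 1/10, so the other 9 collectively hold it with probability 9/10.
The host can always find 4 empty lockers to open, so the reveals don't change that 9/10; it is now spread over the 5 remaining unopened lockers.
P(win by switching) = (9/10) · (1/5) = 9/50.

9/50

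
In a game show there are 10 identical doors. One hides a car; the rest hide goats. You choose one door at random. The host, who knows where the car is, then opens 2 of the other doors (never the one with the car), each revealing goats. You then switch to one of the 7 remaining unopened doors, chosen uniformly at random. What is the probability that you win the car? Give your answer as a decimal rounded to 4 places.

0.1286

Your original door holds the car with probability 1/10, so the other 9 collectively hold it with probability 9/10.
The host can always find 2 empty doors to open, so the reveals don't change that 9/10; it is now spread over the 7 remaining unopened doors.
P(win by switching) = (9/10) · (1/7) = 9/70 ≈ 0.1286.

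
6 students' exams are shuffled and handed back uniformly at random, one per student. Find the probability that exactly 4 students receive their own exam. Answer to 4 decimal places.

Choose which 4 of the 6 are fixed: C(6,4) = 15 ways.
The remaining 2 must have no fixed point: D(2) = 1.
P = 15·1/720 = 1/48 ≈ 0.0208.

0.0208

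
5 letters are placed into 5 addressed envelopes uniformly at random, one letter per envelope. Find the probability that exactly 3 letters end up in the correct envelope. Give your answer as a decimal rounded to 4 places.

0.0833

Choose which 3 of the 5 are fixed: C(5,3) = 10 ways.
The remaining 2 must have no fixed point: D(2) = 1.
P = 10·1/120 = 1/12 ≈ 0.0833.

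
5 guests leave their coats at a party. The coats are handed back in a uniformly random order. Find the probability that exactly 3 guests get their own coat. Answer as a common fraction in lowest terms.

1/12

Choose which 3 of the 5 are fixed: C(5,3) = 10 ways.
The remaining 2 must have no fixed point: D(2) = 1.
P = 10·1/120 = 1/12.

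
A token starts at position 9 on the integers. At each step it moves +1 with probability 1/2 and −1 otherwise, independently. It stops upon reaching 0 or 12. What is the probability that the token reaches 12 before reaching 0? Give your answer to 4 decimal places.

With a fair step, P(i) = ½P(i−1) + ½P(i+1) with P(0)=0, P(12)=1 has the linear solution P(i) = i/12.
P(9) = 9/12 = 3/4 ≈ 0.7500.

0.7500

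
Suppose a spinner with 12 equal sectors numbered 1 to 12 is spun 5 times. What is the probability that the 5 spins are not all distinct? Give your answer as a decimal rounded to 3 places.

0.618

P(all 5 different) = 12/12 · 11/12 · ··· · 8/12 ≈ 0.382.
P(at least two equal) = 1 − 0.382 = 0.618.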